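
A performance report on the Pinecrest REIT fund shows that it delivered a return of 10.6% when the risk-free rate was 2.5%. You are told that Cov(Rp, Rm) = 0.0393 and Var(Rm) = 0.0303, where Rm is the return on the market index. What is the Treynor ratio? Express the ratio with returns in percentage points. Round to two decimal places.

β = Cov / Var = 0.0393 / 0.0303 = 1.2970
Treynor = (Rp − Rf) / β = (10.6% − 2.5%) / 1.2970 = 8.10 / 1.2970 = 6.2452

6.25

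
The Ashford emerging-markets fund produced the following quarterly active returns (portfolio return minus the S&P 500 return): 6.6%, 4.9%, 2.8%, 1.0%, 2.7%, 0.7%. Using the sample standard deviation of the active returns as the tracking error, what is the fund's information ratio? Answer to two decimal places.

Mean return r̄ = 18.70 / 6 = 3.1167%
Sample std dev = √[25.9083 / 5] = 2.2763%
IR = r̄ / tracking error = 3.1167 / 2.2763 = 1.3692

1.37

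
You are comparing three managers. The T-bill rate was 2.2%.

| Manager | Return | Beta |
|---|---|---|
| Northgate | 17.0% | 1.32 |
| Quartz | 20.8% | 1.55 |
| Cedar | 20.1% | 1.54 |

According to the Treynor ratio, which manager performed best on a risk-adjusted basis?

Northgate: Treynor = (17.0% − 2.2%) / 1.32 = 11.212
Quartz: Treynor = (20.8% − 2.2%) / 1.55 = 12.000
Cedar: Treynor = (20.1% − 2.2%) / 1.54 = 11.623
Highest: Quartz (12.000).

Quartz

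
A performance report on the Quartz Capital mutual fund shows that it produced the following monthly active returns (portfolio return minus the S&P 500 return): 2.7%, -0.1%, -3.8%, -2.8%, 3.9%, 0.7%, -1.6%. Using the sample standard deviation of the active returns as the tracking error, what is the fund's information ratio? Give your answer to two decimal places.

r̄ = (2.7 − 0.1 − 3.8 − 2.8 + 3.9 + 0.7 − 1.6) / 7 = -0.1429%
Σ(r − r̄)² = 47.6971; sample σ = √(47.6971/6) = 2.8195%
IR = r̄ / tracking error = -0.1429 / 2.8195 = -0.0507

-0.05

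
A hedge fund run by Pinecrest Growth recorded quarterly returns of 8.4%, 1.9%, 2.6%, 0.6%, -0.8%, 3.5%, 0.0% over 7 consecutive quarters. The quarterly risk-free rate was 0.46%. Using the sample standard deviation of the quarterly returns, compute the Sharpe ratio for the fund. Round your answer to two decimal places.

r̄ = (8.4 + 1.9 + 2.6 + 0.6 − 0.8 + 3.5 + 0) / 7 = 16.20 / 7 = 2.3143%
Σ(r − r̄)² = 56.6886; sample σ = √(56.6886/6) = 3.0738%
Sharpe = (r̄ − rf) / σ = (2.3143 − 0.46) / 3.0738 = 1.8543 / 3.0738 = 0.6033

0.60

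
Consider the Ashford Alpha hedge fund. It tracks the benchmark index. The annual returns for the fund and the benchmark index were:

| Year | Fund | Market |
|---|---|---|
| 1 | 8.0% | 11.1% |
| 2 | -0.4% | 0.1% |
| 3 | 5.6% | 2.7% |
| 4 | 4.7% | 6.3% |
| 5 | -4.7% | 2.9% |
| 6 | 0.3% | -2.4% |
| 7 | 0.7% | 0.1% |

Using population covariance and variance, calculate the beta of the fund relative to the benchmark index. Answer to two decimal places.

0.63

r̄p = 2.0286%,  r̄m = 2.9714%
Cov = Σ(rp − r̄p)(rm − r̄m) / 7 = 11.0022
Var(rm) = Σ(rm − r̄m)² / 7 = 17.5106
β = Cov / Var = 11.0022 / 17.5106 = 0.6283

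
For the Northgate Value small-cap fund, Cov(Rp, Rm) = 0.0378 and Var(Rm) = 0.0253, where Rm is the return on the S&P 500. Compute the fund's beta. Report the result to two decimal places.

β = Cov(Rp, Rm) / Var(Rm) = 0.0378 / 0.0253 = 1.4941

1.49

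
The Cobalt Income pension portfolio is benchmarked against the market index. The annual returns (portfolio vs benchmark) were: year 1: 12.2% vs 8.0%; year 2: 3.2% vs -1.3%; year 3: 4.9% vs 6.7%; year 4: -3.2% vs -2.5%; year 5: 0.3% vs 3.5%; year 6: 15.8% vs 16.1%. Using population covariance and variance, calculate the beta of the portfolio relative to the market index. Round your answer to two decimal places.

0.95

r̄p = 5.5333%,  r̄m = 5.0833%
Cov = Σ(rp − r̄p)(rm − r̄m) / 6 = 36.8222
Var(rm) = Σ(rm − r̄m)² / 6 = 38.8747
β = Cov / Var = 36.8222 / 38.8747 = 0.9472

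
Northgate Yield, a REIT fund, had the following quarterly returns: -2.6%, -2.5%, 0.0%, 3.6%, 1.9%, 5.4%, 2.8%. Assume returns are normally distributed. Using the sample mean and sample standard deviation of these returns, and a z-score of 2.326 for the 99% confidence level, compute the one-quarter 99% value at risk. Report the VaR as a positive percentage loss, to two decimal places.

5.88

r̄ = (-2.6 − 2.5 + 0 + 3.6 + 1.9 + 5.4 + 2.8) / 7 = 1.2286%
Σ(r − r̄)² = (-2.6 − 1.2286)² + (-2.5 − 1.2286)² + … = 56.0143
σ = √[56.0143 / 6] = 3.0554%
VaR = −(r̄ − z·σ) = −(1.2286 − 2.326 × 3.0554) = −(-5.8783) = 5.8783%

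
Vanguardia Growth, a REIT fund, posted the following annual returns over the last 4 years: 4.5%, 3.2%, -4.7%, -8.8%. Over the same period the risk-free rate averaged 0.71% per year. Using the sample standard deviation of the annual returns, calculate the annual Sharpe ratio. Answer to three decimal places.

-0.339

Mean return r̄ = -5.80 / 4 = -1.4500%
Σ(r − r̄)² = (4.5 − (-1.4500))² + (3.2 − (-1.4500))² + (-4.7 − (-1.4500))² + … = 121.6100
σ = √[121.6100 / 3] = 6.3668%
Sharpe = (r̄ − rf) / σ = (-1.4500 − 0.71) / 6.3668 = -2.1600 / 6.3668 = -0.3393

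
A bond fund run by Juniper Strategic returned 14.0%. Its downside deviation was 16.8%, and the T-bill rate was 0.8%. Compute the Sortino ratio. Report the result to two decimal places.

0.79

Sortino = (Rp − Rf) / σd = (14.0% − 0.8%) / 16.8% = 13.20% / 16.8% = 0.7857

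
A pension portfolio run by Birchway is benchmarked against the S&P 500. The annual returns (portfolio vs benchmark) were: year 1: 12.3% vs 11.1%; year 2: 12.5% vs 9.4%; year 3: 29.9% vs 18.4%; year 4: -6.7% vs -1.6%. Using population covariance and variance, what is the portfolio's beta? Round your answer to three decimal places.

r̄p = 12.0000%,  r̄m = 9.3250%
Cov = Σ(rp − r̄p)(rm − r̄m) / 4 = 91.8275
Var(rm) = Σ(rm − r̄m)² / 4 = 51.2169
β = Cov / Var = 91.8275 / 51.2169 = 1.7929

1.793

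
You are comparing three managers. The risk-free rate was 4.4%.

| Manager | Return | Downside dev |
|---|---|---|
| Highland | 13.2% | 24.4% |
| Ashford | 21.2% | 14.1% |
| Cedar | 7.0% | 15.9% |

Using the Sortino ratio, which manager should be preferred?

Highland: Sortino ratio = (13.2% − 4.4%) / 24.4% = 0.361
Ashford: Sortino ratio = (21.2% − 4.4%) / 14.1% = 1.191
Cedar: Sortino ratio = (7.0% − 4.4%) / 15.9% = 0.164
Highest: Ashford (1.191).

Ashford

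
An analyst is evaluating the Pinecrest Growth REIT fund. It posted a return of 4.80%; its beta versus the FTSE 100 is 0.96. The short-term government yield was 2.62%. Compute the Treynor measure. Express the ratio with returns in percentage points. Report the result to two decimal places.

2.27

Treynor = (Rp − Rf) / β = (4.80% − 2.62%) / 0.96 = 2.18 / 0.96 = 2.2708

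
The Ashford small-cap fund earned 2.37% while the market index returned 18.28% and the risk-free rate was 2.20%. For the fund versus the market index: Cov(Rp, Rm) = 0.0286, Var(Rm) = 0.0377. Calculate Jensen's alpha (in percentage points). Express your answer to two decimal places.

β = Cov / Var = 0.0286 / 0.0377 = 0.7586
E[R] = Rf + β(Rm − Rf) = 2.20% + 0.7586 × (18.28% − 2.20%) = 14.3983%
α = Rp − E[R] = 2.37% − 14.3983% = -12.0283

-12.03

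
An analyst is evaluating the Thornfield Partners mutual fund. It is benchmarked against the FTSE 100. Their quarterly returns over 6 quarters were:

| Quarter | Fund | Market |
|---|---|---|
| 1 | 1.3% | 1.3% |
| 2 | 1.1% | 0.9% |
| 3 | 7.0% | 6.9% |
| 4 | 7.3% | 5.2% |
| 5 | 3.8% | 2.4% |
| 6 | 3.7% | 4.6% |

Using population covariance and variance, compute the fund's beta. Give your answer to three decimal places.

1.025

r̄p = 4.0333%,  r̄m = 3.5500%
Cov = Σ(rp − r̄p)(rm − r̄m) / 6 = 4.8617
Var(rm) = Σ(rm − r̄m)² / 6 = 4.7425
β = Cov / Var = 4.8617 / 4.7425 = 1.0251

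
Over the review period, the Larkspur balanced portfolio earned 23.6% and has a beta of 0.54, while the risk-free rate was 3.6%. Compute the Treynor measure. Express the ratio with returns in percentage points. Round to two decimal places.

37.04

Treynor = (Rp − Rf) / β = (23.6% − 3.6%) / 0.54 = 20.00 / 0.54 = 37.0370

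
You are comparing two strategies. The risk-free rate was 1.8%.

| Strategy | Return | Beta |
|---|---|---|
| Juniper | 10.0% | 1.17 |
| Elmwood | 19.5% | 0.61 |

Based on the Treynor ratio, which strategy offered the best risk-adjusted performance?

Juniper: Treynor = (10.0% − 1.8%) / 1.17 = 7.009
Elmwood: Treynor = (19.5% − 1.8%) / 0.61 = 29.016
Highest: Elmwood (29.016).

Elmwood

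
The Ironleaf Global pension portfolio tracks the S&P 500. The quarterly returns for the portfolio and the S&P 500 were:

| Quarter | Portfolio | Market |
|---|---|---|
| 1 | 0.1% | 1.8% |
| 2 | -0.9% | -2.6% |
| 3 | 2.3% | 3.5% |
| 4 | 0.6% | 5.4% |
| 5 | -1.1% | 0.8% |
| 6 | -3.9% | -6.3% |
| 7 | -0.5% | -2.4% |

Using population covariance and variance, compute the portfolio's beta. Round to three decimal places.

r̄p = -0.4857%,  r̄m = 0.0286%
Cov = Σ(rp − r̄p)(rm − r̄m) / 7 = 5.5424
Var(rm) = Σ(rm − r̄m)² / 7 = 13.9278
β = Cov / Var = 5.5424 / 13.9278 = 0.3979

0.398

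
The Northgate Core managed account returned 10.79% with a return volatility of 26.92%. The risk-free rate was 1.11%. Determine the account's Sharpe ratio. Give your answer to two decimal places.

Sharpe = (Rp − Rf) / σp = (10.79% − 1.11%) / 26.92% = 9.68% / 26.92% = 0.3596

0.36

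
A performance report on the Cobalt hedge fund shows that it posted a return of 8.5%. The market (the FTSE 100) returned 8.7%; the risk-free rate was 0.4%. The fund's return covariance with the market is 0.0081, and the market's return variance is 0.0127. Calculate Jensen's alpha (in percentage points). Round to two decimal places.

2.81

β = Cov / Var = 0.0081 / 0.0127 = 0.6378
E[R] = Rf + β(Rm − Rf) = 0.4% + 0.6378 × (8.7% − 0.4%) = 5.6937%
α = Rp − E[R] = 8.5% − 5.6937% = 2.8063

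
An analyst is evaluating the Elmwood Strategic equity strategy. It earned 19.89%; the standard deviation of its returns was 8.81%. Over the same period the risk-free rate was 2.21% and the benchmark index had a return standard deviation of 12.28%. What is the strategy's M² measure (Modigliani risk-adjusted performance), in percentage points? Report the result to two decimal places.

26.85

Sharpe = (Rp − Rf) / σp = (19.89% − 2.21%) / 8.81% = 2.0068
M² = Rf + Sharpe × σm = 2.21% + 2.0068 × 12.28% = 26.8535%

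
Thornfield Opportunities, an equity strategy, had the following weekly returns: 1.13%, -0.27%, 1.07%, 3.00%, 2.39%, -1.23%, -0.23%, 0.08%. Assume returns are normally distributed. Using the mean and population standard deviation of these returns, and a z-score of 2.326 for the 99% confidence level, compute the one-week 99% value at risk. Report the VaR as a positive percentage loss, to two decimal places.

2.37

Mean return r̄ = 5.940 / 8 = 0.7425%
Σ(r − r̄)² = (1.13 − 0.7425)² + (-0.27 − 0.7425)² + … = 14.3686
σ = √[14.3686 / 8] = 1.3402%
VaR = −(r̄ − z·σ) = −(0.7425 − 2.326 × 1.3402) = −(-2.3748) = 2.3748%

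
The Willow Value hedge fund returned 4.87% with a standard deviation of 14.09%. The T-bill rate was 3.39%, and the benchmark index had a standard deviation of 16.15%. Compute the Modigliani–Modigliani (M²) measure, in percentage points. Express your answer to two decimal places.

5.09

Sharpe = (Rp − Rf) / σp = (4.87% − 3.39%) / 14.09% = 0.1050
M² = Rf + Sharpe × σm = 3.39% + 0.1050 × 16.15% = 5.0858%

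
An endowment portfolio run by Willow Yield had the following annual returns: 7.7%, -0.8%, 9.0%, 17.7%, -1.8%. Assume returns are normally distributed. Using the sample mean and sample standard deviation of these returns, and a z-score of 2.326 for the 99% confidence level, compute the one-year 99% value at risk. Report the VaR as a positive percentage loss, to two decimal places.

Mean return r̄ = 31.80 / 5 = 6.3600%
Sample σ = √[Σ(r − r̄)² / 4] = √[255.2120 / 4] = √63.8030 = 7.9877%
VaR = −(r̄ − z·σ) = −(6.3600 − 2.326 × 7.9877) = −(-12.2194) = 12.2194%

12.22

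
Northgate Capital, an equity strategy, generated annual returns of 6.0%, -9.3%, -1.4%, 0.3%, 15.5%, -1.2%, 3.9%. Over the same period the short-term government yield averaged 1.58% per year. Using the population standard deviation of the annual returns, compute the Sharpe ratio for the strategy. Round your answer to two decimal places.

0.06

r̄ = (6 − 9.3 − 1.4 + 0.3 + 15.5 − 1.2 + 3.9) / 7 = 1.9714%
Σ(r − r̄)² = (6 − 1.9714)² + (-9.3 − 1.9714)² + (-1.4 − 1.9714)² + … = 354.2343
population σ = √(354.2343 / 7) = √50.6049 = 7.1137%
Sharpe = (r̄ − rf) / σ = (1.9714 − 1.58) / 7.1137 = 0.3914 / 7.1137 = 0.0550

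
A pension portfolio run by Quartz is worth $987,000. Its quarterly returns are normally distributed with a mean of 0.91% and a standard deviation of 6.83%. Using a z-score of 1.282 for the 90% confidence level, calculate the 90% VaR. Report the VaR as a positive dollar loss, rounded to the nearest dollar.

Return at the 90% tail: μ − z·σ = 0.91% − 1.282 × 6.83% = 0.91 − 8.75606 = -7.84606%
VaR = −(-7.84606%) × $987,000 = 7.84606% × $987,000 = $77,441

$77,441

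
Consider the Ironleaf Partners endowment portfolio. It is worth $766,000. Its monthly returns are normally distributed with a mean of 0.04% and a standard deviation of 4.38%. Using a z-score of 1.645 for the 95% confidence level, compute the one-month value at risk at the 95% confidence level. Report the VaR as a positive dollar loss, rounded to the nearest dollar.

Return at the 95% tail: μ − z·σ = 0.04% − 1.645 × 4.38% = 0.04 − 7.2051 = -7.1651%
VaR = −(-7.1651%) × $766,000 = 7.1651% × $766,000 = $54,885

$54,885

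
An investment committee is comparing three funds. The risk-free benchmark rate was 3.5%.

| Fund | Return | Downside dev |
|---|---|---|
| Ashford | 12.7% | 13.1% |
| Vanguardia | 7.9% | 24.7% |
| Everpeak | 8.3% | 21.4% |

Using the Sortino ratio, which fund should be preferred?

Ashford: Sortino ratio = (12.7% − 3.5%) / 13.1% = 0.702
Vanguardia: Sortino ratio = (7.9% − 3.5%) / 24.7% = 0.178
Everpeak: Sortino ratio = (8.3% − 3.5%) / 21.4% = 0.224
Highest: Ashford (0.702).

Ashford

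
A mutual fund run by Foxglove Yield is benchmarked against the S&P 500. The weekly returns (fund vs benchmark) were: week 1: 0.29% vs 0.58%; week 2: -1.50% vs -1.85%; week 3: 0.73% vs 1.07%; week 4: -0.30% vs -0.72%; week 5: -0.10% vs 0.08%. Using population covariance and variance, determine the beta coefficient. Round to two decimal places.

r̄p = -0.1760%,  r̄m = -0.1680%
Cov = Σ(rp − r̄p)(rm − r̄m) / 5 = 0.7569
Var(rm) = Σ(rm − r̄m)² / 5 = 1.0575
β = Cov / Var = 0.7569 / 1.0575 = 0.7157

0.72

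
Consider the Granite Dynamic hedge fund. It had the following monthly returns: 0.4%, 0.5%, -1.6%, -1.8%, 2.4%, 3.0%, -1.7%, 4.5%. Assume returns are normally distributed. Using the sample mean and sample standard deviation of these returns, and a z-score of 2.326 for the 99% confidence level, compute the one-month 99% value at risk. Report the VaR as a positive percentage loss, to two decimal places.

μ = (0.4 + 0.5 − 1.6 − 1.8 + 2.4 + 3 − 1.7 + 4.5) / 8 = 5.70 / 8 = 0.7125%
Sample σ = √[Σ(r − μ)² / 7] = √[40.0488 / 7] = √5.7213 = 2.3919%
VaR = −(μ − z·σ) = −(0.7125 − 2.326 × 2.3919) = −(-4.8511) = 4.8511%

4.85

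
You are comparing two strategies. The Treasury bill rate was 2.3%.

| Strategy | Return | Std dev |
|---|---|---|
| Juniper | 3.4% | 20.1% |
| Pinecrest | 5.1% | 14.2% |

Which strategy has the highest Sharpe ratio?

Pinecrest

Juniper: Sharpe ratio = (3.4% − 2.3%) / 20.1% = 0.055
Pinecrest: Sharpe ratio = (5.1% − 2.3%) / 14.2% = 0.197
Highest: Pinecrest (0.197).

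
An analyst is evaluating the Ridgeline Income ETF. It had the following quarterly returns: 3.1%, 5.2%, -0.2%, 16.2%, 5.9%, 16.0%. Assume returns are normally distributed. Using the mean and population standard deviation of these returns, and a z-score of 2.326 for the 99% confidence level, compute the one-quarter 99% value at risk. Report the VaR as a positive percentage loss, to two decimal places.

μ = (3.1 + 5.2 − 0.2 + 16.2 + 5.9 + 16) / 6 = 7.7000%
Σ(r − μ)² = 234.2000; population σ = √(234.2000/6) = 6.2477%
VaR = −(μ − z·σ) = −(7.7000 − 2.326 × 6.2477) = −(-6.8322) = 6.8322%

6.83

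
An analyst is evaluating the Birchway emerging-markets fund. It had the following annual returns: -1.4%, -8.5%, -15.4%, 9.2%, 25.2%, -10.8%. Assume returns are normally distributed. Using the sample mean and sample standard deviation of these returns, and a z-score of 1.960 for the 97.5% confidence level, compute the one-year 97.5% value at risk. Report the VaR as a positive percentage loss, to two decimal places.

29.97

Mean return μ = -1.70 / 6 = -0.2833%
Σ(r − μ)² = 1147.2083; sample σ = √(1147.2083/5) = 15.1473%
VaR = −(μ − z·σ) = −(-0.2833 − 1.960 × 15.1473) = −(-29.9720) = 29.9720%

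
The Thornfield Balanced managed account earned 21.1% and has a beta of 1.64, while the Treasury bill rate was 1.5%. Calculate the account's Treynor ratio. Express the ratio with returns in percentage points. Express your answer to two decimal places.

Treynor = (Rp − Rf) / β = (21.1% − 1.5%) / 1.64 = 19.60 / 1.64 = 11.9512

11.95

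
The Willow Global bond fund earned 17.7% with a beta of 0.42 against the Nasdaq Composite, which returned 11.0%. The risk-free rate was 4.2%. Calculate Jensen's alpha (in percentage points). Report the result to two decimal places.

10.64

CAPM expected return = Rf + β(Rm − Rf) = 4.2% + 0.42 × (11.0% − 4.2%) = 4.2 + 0.42 × 6.80 = 7.0560%
Jensen's α = Rp − E[R] = 17.7% − 7.0560% = 10.6440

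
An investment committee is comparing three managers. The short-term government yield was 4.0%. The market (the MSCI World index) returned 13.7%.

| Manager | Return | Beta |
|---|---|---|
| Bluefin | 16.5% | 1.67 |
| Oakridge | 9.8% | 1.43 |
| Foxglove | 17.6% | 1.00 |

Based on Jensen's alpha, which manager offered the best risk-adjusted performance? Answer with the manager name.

Foxglove

Bluefin: α = 16.5% − [4.0% + 1.67 × (13.7% − 4.0%)] = -3.699
Oakridge: α = 9.8% − [4.0% + 1.43 × (13.7% − 4.0%)] = -8.071
Foxglove: α = 17.6% − [4.0% + 1.00 × (13.7% − 4.0%)] = 3.900
Highest: Foxglove (3.900).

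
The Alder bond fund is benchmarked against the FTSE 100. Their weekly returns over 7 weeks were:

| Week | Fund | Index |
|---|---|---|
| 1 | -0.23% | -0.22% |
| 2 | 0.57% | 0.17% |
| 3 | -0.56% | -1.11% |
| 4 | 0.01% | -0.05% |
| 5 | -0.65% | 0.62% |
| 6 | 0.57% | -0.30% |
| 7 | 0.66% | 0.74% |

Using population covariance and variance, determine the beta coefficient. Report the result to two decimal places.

0.30

r̄p = 0.0529%,  r̄m = -0.0214%
Cov = Σ(rp − r̄p)(rm − r̄m) / 7 = 0.0987
Var(rm) = Σ(rm − r̄m)² / 7 = 0.3330
β = Cov / Var = 0.0987 / 0.3330 = 0.2964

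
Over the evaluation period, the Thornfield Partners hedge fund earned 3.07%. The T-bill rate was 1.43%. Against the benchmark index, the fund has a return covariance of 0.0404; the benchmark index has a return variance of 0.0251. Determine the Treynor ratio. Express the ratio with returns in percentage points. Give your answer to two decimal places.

β = Cov / Var = 0.0404 / 0.0251 = 1.6096
Treynor = (Rp − Rf) / β = (3.07% − 1.43%) / 1.6096 = 1.64 / 1.6096 = 1.0189

1.02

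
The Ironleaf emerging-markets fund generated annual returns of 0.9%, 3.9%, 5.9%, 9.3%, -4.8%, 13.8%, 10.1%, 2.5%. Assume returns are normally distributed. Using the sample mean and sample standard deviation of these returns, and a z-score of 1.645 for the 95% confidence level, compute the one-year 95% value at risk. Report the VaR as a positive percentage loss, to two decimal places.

Mean return μ = 41.60 / 8 = 5.2000%
Sample σ = √[Σ(r − μ)² / 7] = √[242.7400 / 7] = √34.6771 = 5.8887%
VaR = −(μ − z·σ) = −(5.2000 − 1.645 × 5.8887) = −(-4.4869) = 4.4869%

4.49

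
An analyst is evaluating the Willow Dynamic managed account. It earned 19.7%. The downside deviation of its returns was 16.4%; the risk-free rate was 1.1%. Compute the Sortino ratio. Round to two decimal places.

Sortino = (Rp − Rf) / σd = (19.7% − 1.1%) / 16.4% = 18.60% / 16.4% = 1.1341

1.13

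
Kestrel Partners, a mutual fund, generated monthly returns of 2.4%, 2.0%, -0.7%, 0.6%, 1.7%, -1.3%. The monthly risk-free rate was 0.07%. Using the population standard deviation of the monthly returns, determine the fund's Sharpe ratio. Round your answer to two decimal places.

0.52

Mean return r̄ = 4.70 / 6 = 0.7833%
Σ(r − r̄)² = 11.5083; population σ = √(11.5083/6) = 1.3849%
Sharpe = (r̄ − rf) / σ = (0.7833 − 0.07) / 1.3849 = 0.7133 / 1.3849 = 0.5151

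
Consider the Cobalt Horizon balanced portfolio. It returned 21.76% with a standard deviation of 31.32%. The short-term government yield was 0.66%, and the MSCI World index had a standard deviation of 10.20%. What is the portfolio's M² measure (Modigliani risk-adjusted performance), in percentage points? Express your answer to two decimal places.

Sharpe = (Rp − Rf) / σp = (21.76% − 0.66%) / 31.32% = 0.6737
M² = Rf + Sharpe × σm = 0.66% + 0.6737 × 10.20% = 7.5317%

7.53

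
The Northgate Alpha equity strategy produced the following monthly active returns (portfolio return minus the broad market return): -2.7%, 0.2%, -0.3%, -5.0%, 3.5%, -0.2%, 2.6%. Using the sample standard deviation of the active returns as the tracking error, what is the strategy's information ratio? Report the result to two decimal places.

-0.09

r̄ = (-2.7 + 0.2 − 0.3 − 5 + 3.5 − 0.2 + 2.6) / 7 = -1.90 / 7 = -0.2714%
Σ(r − r̄)² = 50.9543; sample σ = √(50.9543/6) = 2.9142%
IR = r̄ / tracking error = -0.2714 / 2.9142 = -0.0931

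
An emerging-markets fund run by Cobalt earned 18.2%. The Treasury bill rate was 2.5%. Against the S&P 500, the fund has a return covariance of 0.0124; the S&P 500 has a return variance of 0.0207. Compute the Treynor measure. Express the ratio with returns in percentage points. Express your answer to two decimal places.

β = Cov / Var = 0.0124 / 0.0207 = 0.5990
Treynor = (Rp − Rf) / β = (18.2% − 2.5%) / 0.5990 = 15.70 / 0.5990 = 26.2104

26.21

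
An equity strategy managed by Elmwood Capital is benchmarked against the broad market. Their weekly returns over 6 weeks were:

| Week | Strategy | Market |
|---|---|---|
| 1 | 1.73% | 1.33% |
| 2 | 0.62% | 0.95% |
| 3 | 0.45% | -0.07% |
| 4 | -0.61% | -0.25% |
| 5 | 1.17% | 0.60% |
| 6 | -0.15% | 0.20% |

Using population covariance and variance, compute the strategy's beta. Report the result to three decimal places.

1.180

r̄p = 0.5350%,  r̄m = 0.4600%
Cov = Σ(rp − r̄p)(rm − r̄m) / 6 = 0.3677
Var(rm) = Σ(rm − r̄m)² / 6 = 0.3115
β = Cov / Var = 0.3677 / 0.3115 = 1.1804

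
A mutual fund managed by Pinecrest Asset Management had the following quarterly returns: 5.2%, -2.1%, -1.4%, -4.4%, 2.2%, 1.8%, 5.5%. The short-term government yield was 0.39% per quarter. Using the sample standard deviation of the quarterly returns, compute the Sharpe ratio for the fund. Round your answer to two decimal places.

Mean return r̄ = 6.80 / 7 = 0.9714%
Σ(r − r̄)² = (5.2 − 0.9714)² + (-2.1 − 0.9714)² + (-1.4 − 0.9714)² + … = 84.4943
σ = √[84.4943 / 6] = 3.7527%
Sharpe = (r̄ − rf) / σ = (0.9714 − 0.39) / 3.7527 = 0.5814 / 3.7527 = 0.1549

0.15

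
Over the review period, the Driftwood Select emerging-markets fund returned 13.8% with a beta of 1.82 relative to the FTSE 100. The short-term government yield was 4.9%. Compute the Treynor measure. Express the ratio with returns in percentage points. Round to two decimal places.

Treynor = (Rp − Rf) / β = (13.8% − 4.9%) / 1.82 = 8.90 / 1.82 = 4.8901

4.89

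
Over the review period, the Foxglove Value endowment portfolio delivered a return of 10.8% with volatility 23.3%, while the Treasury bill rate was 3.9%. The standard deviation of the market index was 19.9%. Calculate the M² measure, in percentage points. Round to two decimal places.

9.79

Sharpe = (Rp − Rf) / σp = (10.8% − 3.9%) / 23.3% = 0.2961
M² = Rf + Sharpe × σm = 3.9% + 0.2961 × 19.9% = 9.7924%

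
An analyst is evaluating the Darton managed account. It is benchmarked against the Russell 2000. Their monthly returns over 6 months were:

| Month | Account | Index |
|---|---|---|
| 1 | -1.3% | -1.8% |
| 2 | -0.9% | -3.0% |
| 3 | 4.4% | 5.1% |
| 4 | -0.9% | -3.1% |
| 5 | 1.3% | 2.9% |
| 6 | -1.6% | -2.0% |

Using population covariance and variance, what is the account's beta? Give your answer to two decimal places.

r̄p = 0.1667%,  r̄m = -0.3167%
Cov = Σ(rp − r̄p)(rm − r̄m) / 6 = 6.2594
Var(rm) = Σ(rm − r̄m)² / 6 = 9.9447
β = Cov / Var = 6.2594 / 9.9447 = 0.6294

0.63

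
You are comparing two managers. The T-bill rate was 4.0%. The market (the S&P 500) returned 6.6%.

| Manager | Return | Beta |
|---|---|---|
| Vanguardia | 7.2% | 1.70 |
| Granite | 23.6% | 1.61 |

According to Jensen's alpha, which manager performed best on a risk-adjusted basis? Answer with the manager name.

Granite

Vanguardia: α = 7.2% − [4.0% + 1.70 × (6.6% − 4.0%)] = -1.220
Granite: α = 23.6% − [4.0% + 1.61 × (6.6% − 4.0%)] = 15.414
Highest: Granite (15.414).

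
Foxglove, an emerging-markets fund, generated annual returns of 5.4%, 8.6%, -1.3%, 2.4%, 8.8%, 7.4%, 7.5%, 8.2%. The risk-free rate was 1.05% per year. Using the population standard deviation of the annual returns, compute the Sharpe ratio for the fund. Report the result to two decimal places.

1.44

r̄ = (5.4 + 8.6 − 1.3 + 2.4 + 8.8 + 7.4 + 7.5 + 8.2) / 8 = 47.00 / 8 = 5.8750%
Σ(r − r̄)² = (5.4 − 5.8750)² + (8.6 − 5.8750)² + (-1.3 − 5.8750)² + … = 90.1350
σ = √[90.1350 / 8] = 3.3566%
Sharpe = (r̄ − rf) / σ = (5.8750 − 1.05) / 3.3566 = 4.8250 / 3.3566 = 1.4375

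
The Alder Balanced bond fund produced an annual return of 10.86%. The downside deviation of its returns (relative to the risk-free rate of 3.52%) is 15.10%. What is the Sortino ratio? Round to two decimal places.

0.49

Sortino = (Rp − Rf) / σd = (10.86% − 3.52%) / 15.10% = 7.34% / 15.10% = 0.4861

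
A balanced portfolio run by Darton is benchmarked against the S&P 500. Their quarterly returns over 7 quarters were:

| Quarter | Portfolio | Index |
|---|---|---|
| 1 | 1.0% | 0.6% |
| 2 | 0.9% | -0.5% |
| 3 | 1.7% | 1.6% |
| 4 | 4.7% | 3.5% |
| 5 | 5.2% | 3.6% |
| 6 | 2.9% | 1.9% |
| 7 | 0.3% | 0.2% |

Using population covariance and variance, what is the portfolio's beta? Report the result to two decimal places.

1.17

r̄p = 2.3857%,  r̄m = 1.5571%
Cov = Σ(rp − r̄p)(rm − r̄m) / 7 = 2.5151
Var(rm) = Σ(rm − r̄m)² / 7 = 2.1510
β = Cov / Var = 2.5151 / 2.1510 = 1.1693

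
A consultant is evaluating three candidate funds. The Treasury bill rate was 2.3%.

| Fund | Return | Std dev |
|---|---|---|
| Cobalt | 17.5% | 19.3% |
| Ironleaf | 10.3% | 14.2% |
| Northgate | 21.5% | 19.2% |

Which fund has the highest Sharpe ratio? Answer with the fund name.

Northgate

Cobalt: Sharpe ratio = (17.5% − 2.3%) / 19.3% = 0.788
Ironleaf: Sharpe ratio = (10.3% − 2.3%) / 14.2% = 0.563
Northgate: Sharpe ratio = (21.5% − 2.3%) / 19.2% = 1.000
Highest: Northgate (1.000).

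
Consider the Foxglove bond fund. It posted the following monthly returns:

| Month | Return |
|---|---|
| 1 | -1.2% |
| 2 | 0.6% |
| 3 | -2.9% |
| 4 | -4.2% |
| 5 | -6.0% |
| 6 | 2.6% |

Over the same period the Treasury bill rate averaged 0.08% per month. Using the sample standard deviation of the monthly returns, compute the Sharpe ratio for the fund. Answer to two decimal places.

Mean return r̄ = -11.10 / 6 = -1.8500%
Σ(r − r̄)² = 50.0750; sample σ = √(50.0750/5) = 3.1646%
Sharpe = (r̄ − rf) / σ = (-1.8500 − 0.08) / 3.1646 = -1.9300 / 3.1646 = -0.6099

-0.61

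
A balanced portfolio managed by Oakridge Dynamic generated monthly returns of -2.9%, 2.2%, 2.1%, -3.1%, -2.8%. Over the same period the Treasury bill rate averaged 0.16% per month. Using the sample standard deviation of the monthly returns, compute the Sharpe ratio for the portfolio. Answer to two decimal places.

-0.38

r̄ = (-2.9 + 2.2 + 2.1 − 3.1 − 2.8) / 5 = -0.9000%
Σ(r − r̄)² = 31.0600; sample σ = √(31.0600/4) = 2.7866%
Sharpe = (r̄ − rf) / σ = (-0.9000 − 0.16) / 2.7866 = -1.0600 / 2.7866 = -0.3804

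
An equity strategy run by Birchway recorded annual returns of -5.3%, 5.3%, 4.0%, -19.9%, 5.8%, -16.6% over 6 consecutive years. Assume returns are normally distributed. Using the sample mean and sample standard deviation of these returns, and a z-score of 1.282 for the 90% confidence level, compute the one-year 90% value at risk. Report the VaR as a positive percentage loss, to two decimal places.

19.16

r̄ = (-5.3 + 5.3 + 4 − 19.9 + 5.8 − 16.6) / 6 = -26.70 / 6 = -4.4500%
Σ(r − r̄)² = (-5.3 − (-4.4500))² + (5.3 − (-4.4500))² + (4 − (-4.4500))² + … = 658.5750
σ = √[658.5750 / 5] = 11.4767%
VaR = −(r̄ − z·σ) = −(-4.4500 − 1.282 × 11.4767) = −(-19.1631) = 19.1631%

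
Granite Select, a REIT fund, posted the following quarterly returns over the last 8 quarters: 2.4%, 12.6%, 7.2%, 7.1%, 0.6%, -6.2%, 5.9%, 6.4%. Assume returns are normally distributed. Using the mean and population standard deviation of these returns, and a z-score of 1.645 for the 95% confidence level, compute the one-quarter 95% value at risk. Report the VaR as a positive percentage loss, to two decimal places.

Mean return r̄ = 36.00 / 8 = 4.5000%
Population std dev = √[219.3400 / 8] = 5.2362%
VaR = −(r̄ − z·σ) = −(4.5000 − 1.645 × 5.2362) = −(-4.1135) = 4.1135%

4.11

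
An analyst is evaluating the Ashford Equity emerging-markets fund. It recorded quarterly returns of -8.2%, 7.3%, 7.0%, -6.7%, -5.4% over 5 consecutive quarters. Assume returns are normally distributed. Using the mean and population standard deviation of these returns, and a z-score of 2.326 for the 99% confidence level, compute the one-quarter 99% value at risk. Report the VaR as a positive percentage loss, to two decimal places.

μ = (-8.2 + 7.3 + 7 − 6.7 − 5.4) / 5 = -1.2000%
Population std dev = √[236.3800 / 5] = 6.8758%
VaR = −(μ − z·σ) = −(-1.2000 − 2.326 × 6.8758) = −(-17.1931) = 17.1931%

17.19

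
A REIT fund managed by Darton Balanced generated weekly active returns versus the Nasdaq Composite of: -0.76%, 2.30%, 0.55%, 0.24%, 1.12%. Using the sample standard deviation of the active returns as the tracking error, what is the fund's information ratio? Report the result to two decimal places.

0.61

r̄ = (-0.76 + 2.3 + 0.55 + 0.24 + 1.12) / 5 = 0.6900%
Sample σ = √[Σ(r − r̄)² / 4] = √[5.1016 / 4] = √1.2754 = 1.1293%
IR = r̄ / tracking error = 0.6900 / 1.1293 = 0.6110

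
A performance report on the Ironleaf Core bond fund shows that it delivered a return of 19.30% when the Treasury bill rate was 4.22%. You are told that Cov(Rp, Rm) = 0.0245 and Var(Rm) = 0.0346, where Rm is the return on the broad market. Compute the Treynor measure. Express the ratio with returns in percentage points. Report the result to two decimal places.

β = Cov / Var = 0.0245 / 0.0346 = 0.7081
Treynor = (Rp − Rf) / β = (19.30% − 4.22%) / 0.7081 = 15.08 / 0.7081 = 21.2964

21.30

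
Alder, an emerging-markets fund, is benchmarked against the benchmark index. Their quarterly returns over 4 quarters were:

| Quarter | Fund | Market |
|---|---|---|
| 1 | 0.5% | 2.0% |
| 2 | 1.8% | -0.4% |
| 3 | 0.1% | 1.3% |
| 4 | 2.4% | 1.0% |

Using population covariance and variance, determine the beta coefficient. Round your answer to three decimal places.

r̄p = 1.2000%,  r̄m = 0.9750%
Cov = Σ(rp − r̄p)(rm − r̄m) / 4 = -0.4675
Var(rm) = Σ(rm − r̄m)² / 4 = 0.7619
β = Cov / Var = -0.4675 / 0.7619 = -0.6136

-0.614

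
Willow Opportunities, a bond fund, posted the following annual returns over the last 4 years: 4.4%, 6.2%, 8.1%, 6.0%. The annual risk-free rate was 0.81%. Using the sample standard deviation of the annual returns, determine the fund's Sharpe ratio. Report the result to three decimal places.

3.541

r̄ = (4.4 + 6.2 + 8.1 + 6) / 4 = 6.1750%
Sample σ = √[Σ(r − r̄)² / 3] = √[6.8875 / 3] = √2.2958 = 1.5152%
Sharpe = (r̄ − rf) / σ = (6.1750 − 0.81) / 1.5152 = 5.3650 / 1.5152 = 3.5408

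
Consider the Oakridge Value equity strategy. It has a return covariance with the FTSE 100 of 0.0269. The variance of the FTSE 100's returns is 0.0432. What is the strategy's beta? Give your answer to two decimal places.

0.62

β = Cov(Rp, Rm) / Var(Rm) = 0.0269 / 0.0432 = 0.6227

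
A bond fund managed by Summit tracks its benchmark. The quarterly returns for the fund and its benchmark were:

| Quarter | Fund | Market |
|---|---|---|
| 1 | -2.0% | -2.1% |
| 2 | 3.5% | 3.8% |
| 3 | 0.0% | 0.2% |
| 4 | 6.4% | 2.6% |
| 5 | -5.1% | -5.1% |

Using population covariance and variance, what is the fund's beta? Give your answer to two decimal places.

1.17

r̄p = 0.5600%,  r̄m = -0.1200%
Cov = Σ(rp − r̄p)(rm − r̄m) / 5 = 12.0972
Var(rm) = Σ(rm − r̄m)² / 5 = 10.3176
β = Cov / Var = 12.0972 / 10.3176 = 1.1725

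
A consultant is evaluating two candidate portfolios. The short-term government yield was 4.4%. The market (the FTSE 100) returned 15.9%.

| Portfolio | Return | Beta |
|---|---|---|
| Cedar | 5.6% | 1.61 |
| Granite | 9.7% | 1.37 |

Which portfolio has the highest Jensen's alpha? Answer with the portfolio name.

Granite

Cedar: α = 5.6% − [4.4% + 1.61 × (15.9% − 4.4%)] = -17.315
Granite: α = 9.7% − [4.4% + 1.37 × (15.9% − 4.4%)] = -10.455
Highest: Granite (-10.455).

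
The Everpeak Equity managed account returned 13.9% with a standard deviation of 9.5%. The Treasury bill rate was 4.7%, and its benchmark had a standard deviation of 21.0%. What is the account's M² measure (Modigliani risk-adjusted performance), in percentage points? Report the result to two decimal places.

Sharpe = (Rp − Rf) / σp = (13.9% − 4.7%) / 9.5% = 0.9684
M² = Rf + Sharpe × σm = 4.7% + 0.9684 × 21.0% = 25.0364%

25.04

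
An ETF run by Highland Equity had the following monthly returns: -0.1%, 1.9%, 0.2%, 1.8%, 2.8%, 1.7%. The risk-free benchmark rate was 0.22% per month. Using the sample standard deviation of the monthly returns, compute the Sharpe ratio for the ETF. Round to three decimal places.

1.049

r̄ = (-0.1 + 1.9 + 0.2 + 1.8 + 2.8 + 1.7) / 6 = 8.30 / 6 = 1.3833%
Sample std dev = √[6.1483 / 5] = 1.1089%
Sharpe = (r̄ − rf) / σ = (1.3833 − 0.22) / 1.1089 = 1.1633 / 1.1089 = 1.0491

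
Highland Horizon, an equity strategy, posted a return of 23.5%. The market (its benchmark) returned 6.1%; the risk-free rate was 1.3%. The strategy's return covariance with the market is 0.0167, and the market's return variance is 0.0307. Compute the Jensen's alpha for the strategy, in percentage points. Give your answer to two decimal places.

19.59

β = Cov / Var = 0.0167 / 0.0307 = 0.5440
E[R] = Rf + β(Rm − Rf) = 1.3% + 0.5440 × (6.1% − 1.3%) = 3.9112%
α = Rp − E[R] = 23.5% − 3.9112% = 19.5888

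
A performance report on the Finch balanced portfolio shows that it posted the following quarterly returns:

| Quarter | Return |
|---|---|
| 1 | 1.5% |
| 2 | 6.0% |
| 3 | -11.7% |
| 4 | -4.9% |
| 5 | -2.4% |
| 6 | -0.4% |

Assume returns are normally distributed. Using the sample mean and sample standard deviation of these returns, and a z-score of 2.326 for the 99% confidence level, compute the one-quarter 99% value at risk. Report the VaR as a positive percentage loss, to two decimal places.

Mean return r̄ = -11.90 / 6 = -1.9833%
Σ(r − r̄)² = 181.4683; sample σ = √(181.4683/5) = 6.0244%
VaR = −(r̄ − z·σ) = −(-1.9833 − 2.326 × 6.0244) = −(-15.9961) = 15.9961%

16.00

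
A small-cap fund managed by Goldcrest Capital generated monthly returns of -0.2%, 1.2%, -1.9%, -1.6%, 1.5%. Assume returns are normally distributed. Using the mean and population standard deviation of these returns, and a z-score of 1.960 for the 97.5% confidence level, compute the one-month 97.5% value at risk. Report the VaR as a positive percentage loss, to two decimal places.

r̄ = (-0.2 + 1.2 − 1.9 − 1.6 + 1.5) / 5 = -0.2000%
Σ(r − r̄)² = 9.7000; population σ = √(9.7000/5) = 1.3928%
VaR = −(r̄ − z·σ) = −(-0.2000 − 1.960 × 1.3928) = −(-2.9299) = 2.9299%

2.93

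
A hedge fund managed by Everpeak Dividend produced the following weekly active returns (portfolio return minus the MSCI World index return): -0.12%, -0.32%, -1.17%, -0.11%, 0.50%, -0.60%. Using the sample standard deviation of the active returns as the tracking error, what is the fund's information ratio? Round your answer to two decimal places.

Mean return μ = -1.820 / 6 = -0.3033%
Sample σ = √[Σ(r − μ)² / 5] = √[1.5557 / 5] = √0.3111 = 0.5578%
IR = μ / tracking error = -0.3033 / 0.5578 = -0.5437

-0.54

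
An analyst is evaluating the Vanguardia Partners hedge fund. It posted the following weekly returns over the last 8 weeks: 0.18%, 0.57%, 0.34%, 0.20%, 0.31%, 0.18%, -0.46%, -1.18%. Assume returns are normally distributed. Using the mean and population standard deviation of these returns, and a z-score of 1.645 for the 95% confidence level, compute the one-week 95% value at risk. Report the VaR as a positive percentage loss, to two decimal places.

μ = (0.18 + 0.57 + 0.34 + 0.2 + 0.31 + 0.18 − 0.46 − 1.18) / 8 = 0.0175%
Σ(r − μ)² = 2.2430; population σ = √(2.2430/8) = 0.5295%
VaR = −(μ − z·σ) = −(0.0175 − 1.645 × 0.5295) = −(-0.8535) = 0.8535%

0.85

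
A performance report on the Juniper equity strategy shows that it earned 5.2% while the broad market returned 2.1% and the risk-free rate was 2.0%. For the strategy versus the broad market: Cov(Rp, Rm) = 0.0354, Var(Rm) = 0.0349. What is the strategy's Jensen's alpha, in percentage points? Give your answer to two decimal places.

β = Cov / Var = 0.0354 / 0.0349 = 1.0143
E[R] = Rf + β(Rm − Rf) = 2.0% + 1.0143 × (2.1% − 2.0%) = 2.1014%
α = Rp − E[R] = 5.2% − 2.1014% = 3.0986

3.10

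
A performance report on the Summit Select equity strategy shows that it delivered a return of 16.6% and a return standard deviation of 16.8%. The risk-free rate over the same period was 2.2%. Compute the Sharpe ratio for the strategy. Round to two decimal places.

Sharpe = (Rp − Rf) / σp = (16.6% − 2.2%) / 16.8% = 14.40% / 16.8% = 0.8571

0.86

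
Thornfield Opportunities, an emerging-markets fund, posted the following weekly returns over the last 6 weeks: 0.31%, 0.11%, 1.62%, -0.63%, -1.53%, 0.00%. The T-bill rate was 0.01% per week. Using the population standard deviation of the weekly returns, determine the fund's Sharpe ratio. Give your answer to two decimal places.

r̄ = (0.31 + 0.11 + 1.62 − 0.63 − 1.53 + 0) / 6 = -0.120 / 6 = -0.0200%
Population std dev = √[5.4680 / 6] = 0.9546%
Sharpe = (r̄ − rf) / σ = (-0.0200 − 0.01) / 0.9546 = -0.0300 / 0.9546 = -0.0314

-0.03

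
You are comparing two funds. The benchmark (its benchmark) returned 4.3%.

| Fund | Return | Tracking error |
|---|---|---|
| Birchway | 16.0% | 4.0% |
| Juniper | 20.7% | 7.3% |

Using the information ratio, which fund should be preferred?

Birchway: IR = (16.0% − 4.3%) / 4.0% = 2.925
Juniper: IR = (20.7% − 4.3%) / 7.3% = 2.247
Highest: Birchway (2.925).

Birchway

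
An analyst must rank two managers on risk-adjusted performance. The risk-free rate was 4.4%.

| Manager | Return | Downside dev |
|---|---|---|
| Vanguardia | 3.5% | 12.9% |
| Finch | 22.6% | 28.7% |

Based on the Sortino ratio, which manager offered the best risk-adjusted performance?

Vanguardia: Sortino ratio = (3.5% − 4.4%) / 12.9% = -0.070
Finch: Sortino ratio = (22.6% − 4.4%) / 28.7% = 0.634
Highest: Finch (0.634).

Finch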